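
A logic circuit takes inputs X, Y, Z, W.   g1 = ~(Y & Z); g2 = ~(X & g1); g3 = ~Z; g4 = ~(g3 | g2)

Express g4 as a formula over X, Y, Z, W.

g1 = ~(Y & Z)
g2 = ~(X & g1) = ~(X & (~(Y & Z)))
g3 = ~Z
g4 = ~(g3 | g2) = ~(~Z | (~(X & (~(Y & Z)))))

~(~Z | (~(X & (~(Y & Z)))))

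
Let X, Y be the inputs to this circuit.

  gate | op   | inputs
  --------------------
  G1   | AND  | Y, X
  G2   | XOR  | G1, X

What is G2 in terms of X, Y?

G1 = Y AND X
G2 = G1 XOR X = (Y AND X) XOR X

(Y AND X) XOR X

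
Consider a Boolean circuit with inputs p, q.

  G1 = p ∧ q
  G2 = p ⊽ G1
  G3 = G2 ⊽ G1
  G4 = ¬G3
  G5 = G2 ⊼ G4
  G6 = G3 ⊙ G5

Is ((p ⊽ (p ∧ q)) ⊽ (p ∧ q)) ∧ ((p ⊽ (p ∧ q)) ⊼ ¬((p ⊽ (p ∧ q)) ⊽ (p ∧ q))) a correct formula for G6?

G1 = p ∧ q
G2 = p ⊽ G1 = p ⊽ (p ∧ q)
G3 = G2 ⊽ G1 = (p ⊽ (p ∧ q)) ⊽ (p ∧ q)
G4 = ¬G3 = ¬((p ⊽ (p ∧ q)) ⊽ (p ∧ q))
G5 = G2 ⊼ G4 = (p ⊽ (p ∧ q)) ⊼ ¬((p ⊽ (p ∧ q)) ⊽ (p ∧ q))
G6 = G3 ⊙ G5 = ((p ⊽ (p ∧ q)) ⊽ (p ∧ q)) ⊙ ((p ⊽ (p ∧ q)) ⊼ ¬((p ⊽ (p ∧ q)) ⊽ (p ∧ q)))
At p=0, q=0: circuit gives 1, formula gives 0.

No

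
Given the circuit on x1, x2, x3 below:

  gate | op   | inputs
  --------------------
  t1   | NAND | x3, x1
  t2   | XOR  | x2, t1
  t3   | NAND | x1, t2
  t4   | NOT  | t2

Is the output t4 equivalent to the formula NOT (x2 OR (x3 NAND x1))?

t1 = x3 NAND x1
t2 = x2 XOR t1 = x2 XOR (x3 NAND x1)
t4 = NOT t2 = NOT (x2 XOR (x3 NAND x1))
At x1=0, x2=1, x3=0: circuit gives 1, formula gives 0.

No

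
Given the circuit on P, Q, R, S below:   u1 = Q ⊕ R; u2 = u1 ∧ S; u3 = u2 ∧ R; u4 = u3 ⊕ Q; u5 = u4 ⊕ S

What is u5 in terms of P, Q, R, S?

((((Q ⊕ R) ∧ S) ∧ R) ⊕ Q) ⊕ S

u1 = Q ⊕ R
u2 = u1 ∧ S = (Q ⊕ R) ∧ S
u3 = u2 ∧ R = ((Q ⊕ R) ∧ S) ∧ R
u4 = u3 ⊕ Q = (((Q ⊕ R) ∧ S) ∧ R) ⊕ Q
u5 = u4 ⊕ S = ((((Q ⊕ R) ∧ S) ∧ R) ⊕ Q) ⊕ S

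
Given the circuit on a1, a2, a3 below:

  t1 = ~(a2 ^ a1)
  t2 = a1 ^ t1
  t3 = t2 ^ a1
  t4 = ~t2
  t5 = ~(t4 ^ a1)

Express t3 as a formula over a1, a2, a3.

(a1 ^ (~(a2 ^ a1))) ^ a1

t1 = ~(a2 ^ a1)
t2 = a1 ^ t1 = a1 ^ (~(a2 ^ a1))
t3 = t2 ^ a1 = (a1 ^ (~(a2 ^ a1))) ^ a1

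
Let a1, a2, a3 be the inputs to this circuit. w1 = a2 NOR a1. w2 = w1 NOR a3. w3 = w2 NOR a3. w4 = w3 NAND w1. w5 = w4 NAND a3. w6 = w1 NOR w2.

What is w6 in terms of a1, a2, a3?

w1 = a2 NOR a1
w2 = w1 NOR a3 = (a2 NOR a1) NOR a3
w6 = w1 NOR w2 = (a2 NOR a1) NOR ((a2 NOR a1) NOR a3)

(a2 NOR a1) NOR ((a2 NOR a1) NOR a3)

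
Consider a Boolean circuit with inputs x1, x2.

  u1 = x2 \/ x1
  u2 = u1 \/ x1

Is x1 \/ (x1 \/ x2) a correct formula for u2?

u1 = x2 \/ x1
u2 = u1 \/ x1 = (x2 \/ x1) \/ x1
At x1=0, x2=0: circuit gives 0, formula gives 0.
At x1=0, x2=1: circuit gives 1, formula gives 1.
Agrees on all 4 inputs.

Yes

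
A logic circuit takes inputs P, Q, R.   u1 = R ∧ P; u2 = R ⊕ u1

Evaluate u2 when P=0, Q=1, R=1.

1

u1 = 1 ∧ 0 = 0
u2 = 1 ⊕ 0 = 1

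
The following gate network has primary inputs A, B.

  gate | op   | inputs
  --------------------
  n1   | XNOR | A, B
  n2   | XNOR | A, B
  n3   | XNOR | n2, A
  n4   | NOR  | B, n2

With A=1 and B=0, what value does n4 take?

n2 = 1 XNOR 0 = 0
n4 = 0 NOR 0 = 1

1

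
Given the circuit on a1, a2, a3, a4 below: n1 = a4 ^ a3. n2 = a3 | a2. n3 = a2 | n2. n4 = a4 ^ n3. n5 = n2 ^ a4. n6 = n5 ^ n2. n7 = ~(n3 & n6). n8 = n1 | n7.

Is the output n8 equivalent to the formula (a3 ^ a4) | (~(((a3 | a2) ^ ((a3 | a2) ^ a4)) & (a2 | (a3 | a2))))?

n1 = a4 ^ a3
n2 = a3 | a2
n3 = a2 | n2 = a2 | (a3 | a2)
n5 = n2 ^ a4 = (a3 | a2) ^ a4
n6 = n5 ^ n2 = ((a3 | a2) ^ a4) ^ (a3 | a2)
n7 = ~(n3 & n6) = ~((a2 | (a3 | a2)) & (((a3 | a2) ^ a4) ^ (a3 | a2)))
n8 = n1 | n7 = (a4 ^ a3) | (~((a2 | (a3 | a2)) & (((a3 | a2) ^ a4) ^ (a3 | a2))))
At a1=0, a2=0, a3=1, a4=1: circuit gives 0, formula gives 0.
At a1=0, a2=0, a3=0, a4=0: circuit gives 1, formula gives 1.
Agrees on all 16 inputs.

Yes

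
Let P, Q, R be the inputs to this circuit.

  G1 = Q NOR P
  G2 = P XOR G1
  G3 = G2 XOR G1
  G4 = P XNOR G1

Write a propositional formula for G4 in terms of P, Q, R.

G1 = Q NOR P
G4 = P XNOR G1 = P XNOR (Q NOR P)

P XNOR (Q NOR P)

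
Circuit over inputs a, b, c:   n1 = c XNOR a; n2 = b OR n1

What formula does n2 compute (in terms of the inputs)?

b OR (c XNOR a)

n1 = c XNOR a
n2 = b OR n1 = b OR (c XNOR a)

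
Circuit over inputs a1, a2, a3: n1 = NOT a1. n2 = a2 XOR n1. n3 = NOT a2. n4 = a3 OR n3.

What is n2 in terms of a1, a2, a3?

n1 = NOT a1
n2 = a2 XOR n1 = a2 XOR NOT a1

a2 XOR NOT a1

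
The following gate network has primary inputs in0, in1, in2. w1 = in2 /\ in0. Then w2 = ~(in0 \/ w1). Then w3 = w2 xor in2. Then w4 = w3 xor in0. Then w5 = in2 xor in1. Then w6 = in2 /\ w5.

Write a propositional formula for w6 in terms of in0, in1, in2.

w5 = in2 xor in1
w6 = in2 /\ w5 = in2 /\ (in2 xor in1)

in2 /\ (in2 xor in1)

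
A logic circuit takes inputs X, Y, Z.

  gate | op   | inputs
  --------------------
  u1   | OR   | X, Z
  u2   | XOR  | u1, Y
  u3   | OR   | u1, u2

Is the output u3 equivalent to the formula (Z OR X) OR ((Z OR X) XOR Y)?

Yes

u1 = X OR Z
u2 = u1 XOR Y = (X OR Z) XOR Y
u3 = u1 OR u2 = (X OR Z) OR ((X OR Z) XOR Y)
At X=0, Y=0, Z=0: circuit gives 0, formula gives 0.
At X=0, Y=0, Z=1: circuit gives 1, formula gives 1.
Agrees on all 8 inputs.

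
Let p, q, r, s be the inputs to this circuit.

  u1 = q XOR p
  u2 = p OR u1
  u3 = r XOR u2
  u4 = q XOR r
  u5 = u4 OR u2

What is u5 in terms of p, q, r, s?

(q XOR r) OR (p OR (q XOR p))

u1 = q XOR p
u2 = p OR u1 = p OR (q XOR p)
u4 = q XOR r
u5 = u4 OR u2 = (q XOR r) OR (p OR (q XOR p))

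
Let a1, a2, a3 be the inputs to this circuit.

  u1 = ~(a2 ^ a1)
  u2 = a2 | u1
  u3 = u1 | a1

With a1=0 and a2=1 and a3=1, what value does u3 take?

0

u1 = ~(1 ^ 0) = 0
u3 = 0 | 0 = 0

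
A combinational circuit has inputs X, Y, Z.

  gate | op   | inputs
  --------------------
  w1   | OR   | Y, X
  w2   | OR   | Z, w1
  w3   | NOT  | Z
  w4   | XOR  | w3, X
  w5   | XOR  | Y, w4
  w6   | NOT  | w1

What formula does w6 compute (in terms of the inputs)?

w1 = Y OR X
w6 = NOT w1 = NOT (Y OR X)

NOT (Y OR X)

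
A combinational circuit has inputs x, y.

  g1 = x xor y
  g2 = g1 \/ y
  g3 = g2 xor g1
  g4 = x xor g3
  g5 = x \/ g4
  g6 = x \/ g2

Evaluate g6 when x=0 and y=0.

g1 = 0 xor 0 = 0
g2 = 0 \/ 0 = 0
g6 = 0 \/ 0 = 0

0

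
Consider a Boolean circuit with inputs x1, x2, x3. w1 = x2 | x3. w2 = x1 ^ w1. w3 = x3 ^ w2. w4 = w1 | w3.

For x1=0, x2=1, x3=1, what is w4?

1

w1 = 1 | 1 = 1
w2 = 0 ^ 1 = 1
w3 = 1 ^ 1 = 0
w4 = 1 | 0 = 1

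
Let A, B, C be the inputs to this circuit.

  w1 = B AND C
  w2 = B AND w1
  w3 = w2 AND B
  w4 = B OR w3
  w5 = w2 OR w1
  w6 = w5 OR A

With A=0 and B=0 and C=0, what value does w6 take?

w1 = 0 AND 0 = 0
w2 = 0 AND 0 = 0
w5 = 0 OR 0 = 0
w6 = 0 OR 0 = 0

0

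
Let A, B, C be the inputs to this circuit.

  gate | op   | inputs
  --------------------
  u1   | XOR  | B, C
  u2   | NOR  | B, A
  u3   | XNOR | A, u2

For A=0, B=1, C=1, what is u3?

u2 = 1 NOR 0 = 0
u3 = 0 XNOR 0 = 1

1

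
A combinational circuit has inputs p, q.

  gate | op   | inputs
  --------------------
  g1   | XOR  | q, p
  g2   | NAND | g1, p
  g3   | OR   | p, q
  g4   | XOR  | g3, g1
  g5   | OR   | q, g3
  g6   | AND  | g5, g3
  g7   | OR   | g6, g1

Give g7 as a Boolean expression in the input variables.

g1 = q XOR p
g3 = p OR q
g5 = q OR g3 = q OR (p OR q)
g6 = g5 AND g3 = (q OR (p OR q)) AND (p OR q)
g7 = g6 OR g1 = ((q OR (p OR q)) AND (p OR q)) OR (q XOR p)

((q OR (p OR q)) AND (p OR q)) OR (q XOR p)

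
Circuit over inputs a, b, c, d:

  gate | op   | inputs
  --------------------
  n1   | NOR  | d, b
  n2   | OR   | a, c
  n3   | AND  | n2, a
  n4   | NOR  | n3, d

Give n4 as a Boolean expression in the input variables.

((a OR c) AND a) NOR d

n2 = a OR c
n3 = n2 AND a = (a OR c) AND a
n4 = n3 NOR d = ((a OR c) AND a) NOR d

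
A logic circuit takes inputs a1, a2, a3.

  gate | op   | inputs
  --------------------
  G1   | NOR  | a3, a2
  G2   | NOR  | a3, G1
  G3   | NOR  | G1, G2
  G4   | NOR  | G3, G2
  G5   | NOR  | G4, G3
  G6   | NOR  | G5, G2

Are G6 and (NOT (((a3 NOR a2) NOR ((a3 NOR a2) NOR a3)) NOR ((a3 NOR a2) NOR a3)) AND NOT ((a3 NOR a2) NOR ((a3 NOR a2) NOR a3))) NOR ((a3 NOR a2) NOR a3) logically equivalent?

Yes

G1 = a3 NOR a2
G2 = a3 NOR G1 = a3 NOR (a3 NOR a2)
G3 = G1 NOR G2 = (a3 NOR a2) NOR (a3 NOR (a3 NOR a2))
G4 = G3 NOR G2 = ((a3 NOR a2) NOR (a3 NOR (a3 NOR a2))) NOR (a3 NOR (a3 NOR a2))
G5 = G4 NOR G3 = (((a3 NOR a2) NOR (a3 NOR (a3 NOR a2))) NOR (a3 NOR (a3 NOR a2))) NOR ((a3 NOR a2) NOR (a3 NOR (a3 NOR a2)))
G6 = G5 NOR G2 = ((((a3 NOR a2) NOR (a3 NOR (a3 NOR a2))) NOR (a3 NOR (a3 NOR a2))) NOR ((a3 NOR a2) NOR (a3 NOR (a3 NOR a2)))) NOR (a3 NOR (a3 NOR a2))
At a1=0, a2=1, a3=0: circuit gives 0, formula gives 0.
At a1=0, a2=0, a3=0: circuit gives 1, formula gives 1.
Agrees on all 8 inputs.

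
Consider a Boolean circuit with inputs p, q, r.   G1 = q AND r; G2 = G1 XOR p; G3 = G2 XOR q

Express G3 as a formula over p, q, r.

G1 = q AND r
G2 = G1 XOR p = (q AND r) XOR p
G3 = G2 XOR q = ((q AND r) XOR p) XOR q

((q AND r) XOR p) XOR q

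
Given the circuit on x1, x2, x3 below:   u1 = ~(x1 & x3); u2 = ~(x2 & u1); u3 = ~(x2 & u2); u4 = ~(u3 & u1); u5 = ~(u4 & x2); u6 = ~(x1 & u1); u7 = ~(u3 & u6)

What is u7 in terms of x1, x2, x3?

u1 = ~(x1 & x3)
u2 = ~(x2 & u1) = ~(x2 & (~(x1 & x3)))
u3 = ~(x2 & u2) = ~(x2 & (~(x2 & (~(x1 & x3)))))
u6 = ~(x1 & u1) = ~(x1 & (~(x1 & x3)))
u7 = ~(u3 & u6) = ~((~(x2 & (~(x2 & (~(x1 & x3)))))) & (~(x1 & (~(x1 & x3)))))

~((~(x2 & (~(x2 & (~(x1 & x3)))))) & (~(x1 & (~(x1 & x3)))))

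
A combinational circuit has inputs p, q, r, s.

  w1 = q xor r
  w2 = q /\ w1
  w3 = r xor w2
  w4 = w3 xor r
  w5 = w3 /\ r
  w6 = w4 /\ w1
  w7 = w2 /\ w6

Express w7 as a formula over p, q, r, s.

(q /\ (q xor r)) /\ (((r xor (q /\ (q xor r))) xor r) /\ (q xor r))

w1 = q xor r
w2 = q /\ w1 = q /\ (q xor r)
w3 = r xor w2 = r xor (q /\ (q xor r))
w4 = w3 xor r = (r xor (q /\ (q xor r))) xor r
w6 = w4 /\ w1 = ((r xor (q /\ (q xor r))) xor r) /\ (q xor r)
w7 = w2 /\ w6 = (q /\ (q xor r)) /\ (((r xor (q /\ (q xor r))) xor r) /\ (q xor r))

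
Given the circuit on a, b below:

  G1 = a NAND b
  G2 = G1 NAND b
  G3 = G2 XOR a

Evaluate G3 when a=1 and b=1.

0

G1 = 1 NAND 1 = 0
G2 = 0 NAND 1 = 1
G3 = 1 XOR 1 = 0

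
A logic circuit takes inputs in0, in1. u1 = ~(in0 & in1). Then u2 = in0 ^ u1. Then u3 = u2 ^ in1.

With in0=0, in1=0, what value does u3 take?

u1 = ~(0 & 0) = 1
u2 = 0 ^ 1 = 1
u3 = 1 ^ 0 = 1

1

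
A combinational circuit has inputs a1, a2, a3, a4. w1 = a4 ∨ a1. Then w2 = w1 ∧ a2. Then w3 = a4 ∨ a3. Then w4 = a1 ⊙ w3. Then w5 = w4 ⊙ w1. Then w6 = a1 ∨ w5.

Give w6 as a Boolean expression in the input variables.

w1 = a4 ∨ a1
w3 = a4 ∨ a3
w4 = a1 ⊙ w3 = a1 ⊙ (a4 ∨ a3)
w5 = w4 ⊙ w1 = (a1 ⊙ (a4 ∨ a3)) ⊙ (a4 ∨ a1)
w6 = a1 ∨ w5 = a1 ∨ ((a1 ⊙ (a4 ∨ a3)) ⊙ (a4 ∨ a1))

a1 ∨ ((a1 ⊙ (a4 ∨ a3)) ⊙ (a4 ∨ a1))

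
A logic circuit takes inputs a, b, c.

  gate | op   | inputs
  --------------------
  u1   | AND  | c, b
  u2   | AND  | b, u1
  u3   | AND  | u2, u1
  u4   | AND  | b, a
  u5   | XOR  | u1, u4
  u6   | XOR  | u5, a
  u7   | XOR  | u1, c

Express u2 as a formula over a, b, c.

b AND (c AND b)

u1 = c AND b
u2 = b AND u1 = b AND (c AND b)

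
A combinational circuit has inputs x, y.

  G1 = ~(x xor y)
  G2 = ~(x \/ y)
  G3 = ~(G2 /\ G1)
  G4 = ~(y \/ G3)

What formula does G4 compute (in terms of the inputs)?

~(y \/ (~((~(x \/ y)) /\ (~(x xor y)))))

G1 = ~(x xor y)
G2 = ~(x \/ y)
G3 = ~(G2 /\ G1) = ~((~(x \/ y)) /\ (~(x xor y)))
G4 = ~(y \/ G3) = ~(y \/ (~((~(x \/ y)) /\ (~(x xor y)))))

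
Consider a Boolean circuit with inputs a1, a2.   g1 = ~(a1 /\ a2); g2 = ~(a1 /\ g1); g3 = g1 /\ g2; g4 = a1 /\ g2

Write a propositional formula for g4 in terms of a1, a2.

a1 /\ (~(a1 /\ (~(a1 /\ a2))))

g1 = ~(a1 /\ a2)
g2 = ~(a1 /\ g1) = ~(a1 /\ (~(a1 /\ a2)))
g4 = a1 /\ g2 = a1 /\ (~(a1 /\ (~(a1 /\ a2))))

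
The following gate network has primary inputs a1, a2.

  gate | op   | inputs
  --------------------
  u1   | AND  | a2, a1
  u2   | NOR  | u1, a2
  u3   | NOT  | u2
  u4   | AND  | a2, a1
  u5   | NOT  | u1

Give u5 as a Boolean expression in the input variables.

NOT (a2 AND a1)

u1 = a2 AND a1
u5 = NOT u1 = NOT (a2 AND a1)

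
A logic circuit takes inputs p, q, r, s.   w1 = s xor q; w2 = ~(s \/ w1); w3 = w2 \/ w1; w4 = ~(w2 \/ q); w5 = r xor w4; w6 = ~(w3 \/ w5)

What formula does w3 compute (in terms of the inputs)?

w1 = s xor q
w2 = ~(s \/ w1) = ~(s \/ (s xor q))
w3 = w2 \/ w1 = (~(s \/ (s xor q))) \/ (s xor q)

(~(s \/ (s xor q))) \/ (s xor q)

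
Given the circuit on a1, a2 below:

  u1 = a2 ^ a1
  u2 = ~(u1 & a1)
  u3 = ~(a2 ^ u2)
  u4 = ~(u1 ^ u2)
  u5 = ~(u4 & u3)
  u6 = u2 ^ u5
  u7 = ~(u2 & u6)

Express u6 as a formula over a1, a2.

(~((a2 ^ a1) & a1)) ^ (~((~((a2 ^ a1) ^ (~((a2 ^ a1) & a1)))) & (~(a2 ^ (~((a2 ^ a1) & a1))))))

u1 = a2 ^ a1
u2 = ~(u1 & a1) = ~((a2 ^ a1) & a1)
u3 = ~(a2 ^ u2) = ~(a2 ^ (~((a2 ^ a1) & a1)))
u4 = ~(u1 ^ u2) = ~((a2 ^ a1) ^ (~((a2 ^ a1) & a1)))
u5 = ~(u4 & u3) = ~((~((a2 ^ a1) ^ (~((a2 ^ a1) & a1)))) & (~(a2 ^ (~((a2 ^ a1) & a1)))))
u6 = u2 ^ u5 = (~((a2 ^ a1) & a1)) ^ (~((~((a2 ^ a1) ^ (~((a2 ^ a1) & a1)))) & (~(a2 ^ (~((a2 ^ a1) & a1))))))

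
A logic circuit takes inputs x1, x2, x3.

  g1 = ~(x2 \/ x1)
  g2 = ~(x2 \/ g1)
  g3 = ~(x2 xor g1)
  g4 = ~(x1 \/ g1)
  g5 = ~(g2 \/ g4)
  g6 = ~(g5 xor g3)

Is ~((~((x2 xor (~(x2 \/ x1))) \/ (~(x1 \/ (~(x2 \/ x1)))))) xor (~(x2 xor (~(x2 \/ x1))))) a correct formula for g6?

g1 = ~(x2 \/ x1)
g2 = ~(x2 \/ g1) = ~(x2 \/ (~(x2 \/ x1)))
g3 = ~(x2 xor g1) = ~(x2 xor (~(x2 \/ x1)))
g4 = ~(x1 \/ g1) = ~(x1 \/ (~(x2 \/ x1)))
g5 = ~(g2 \/ g4) = ~((~(x2 \/ (~(x2 \/ x1)))) \/ (~(x1 \/ (~(x2 \/ x1)))))
g6 = ~(g5 xor g3) = ~((~((~(x2 \/ (~(x2 \/ x1)))) \/ (~(x1 \/ (~(x2 \/ x1)))))) xor (~(x2 xor (~(x2 \/ x1)))))
At x1=0, x2=0, x3=0: circuit gives 0, formula gives 1.

No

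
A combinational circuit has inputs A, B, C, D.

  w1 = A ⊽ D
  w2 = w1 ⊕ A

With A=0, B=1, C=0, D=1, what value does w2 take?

0

w1 = 0 ⊽ 1 = 0
w2 = 0 ⊕ 0 = 0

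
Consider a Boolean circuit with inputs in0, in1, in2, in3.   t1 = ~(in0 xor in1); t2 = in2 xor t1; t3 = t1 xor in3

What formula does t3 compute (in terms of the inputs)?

(~(in0 xor in1)) xor in3

t1 = ~(in0 xor in1)
t3 = t1 xor in3 = (~(in0 xor in1)) xor in3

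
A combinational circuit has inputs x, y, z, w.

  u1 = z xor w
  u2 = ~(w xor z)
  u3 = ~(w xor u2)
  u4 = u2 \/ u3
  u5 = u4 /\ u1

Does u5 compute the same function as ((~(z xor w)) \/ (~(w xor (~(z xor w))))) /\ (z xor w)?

u1 = z xor w
u2 = ~(w xor z)
u3 = ~(w xor u2) = ~(w xor (~(w xor z)))
u4 = u2 \/ u3 = (~(w xor z)) \/ (~(w xor (~(w xor z))))
u5 = u4 /\ u1 = ((~(w xor z)) \/ (~(w xor (~(w xor z))))) /\ (z xor w)
At x=0, y=0, z=0, w=0: circuit gives 0, formula gives 0.
At x=0, y=0, z=1, w=0: circuit gives 1, formula gives 1.
Agrees on all 16 inputs.

Yes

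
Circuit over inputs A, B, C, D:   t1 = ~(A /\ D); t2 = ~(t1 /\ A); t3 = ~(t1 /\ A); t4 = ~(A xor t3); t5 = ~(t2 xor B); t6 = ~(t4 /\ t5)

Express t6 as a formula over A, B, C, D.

~((~(A xor (~((~(A /\ D)) /\ A)))) /\ (~((~((~(A /\ D)) /\ A)) xor B)))

t1 = ~(A /\ D)
t2 = ~(t1 /\ A) = ~((~(A /\ D)) /\ A)
t3 = ~(t1 /\ A) = ~((~(A /\ D)) /\ A)
t4 = ~(A xor t3) = ~(A xor (~((~(A /\ D)) /\ A)))
t5 = ~(t2 xor B) = ~((~((~(A /\ D)) /\ A)) xor B)
t6 = ~(t4 /\ t5) = ~((~(A xor (~((~(A /\ D)) /\ A)))) /\ (~((~((~(A /\ D)) /\ A)) xor B)))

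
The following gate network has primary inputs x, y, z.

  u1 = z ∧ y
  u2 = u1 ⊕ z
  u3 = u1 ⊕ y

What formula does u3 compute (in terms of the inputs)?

(z ∧ y) ⊕ y

u1 = z ∧ y
u3 = u1 ⊕ y = (z ∧ y) ⊕ y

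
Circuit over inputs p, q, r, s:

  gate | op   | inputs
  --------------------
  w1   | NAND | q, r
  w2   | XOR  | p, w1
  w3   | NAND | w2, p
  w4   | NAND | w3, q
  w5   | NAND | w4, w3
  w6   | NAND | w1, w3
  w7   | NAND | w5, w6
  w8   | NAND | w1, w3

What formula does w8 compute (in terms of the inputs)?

(q NAND r) NAND ((p XOR (q NAND r)) NAND p)

w1 = q NAND r
w2 = p XOR w1 = p XOR (q NAND r)
w3 = w2 NAND p = (p XOR (q NAND r)) NAND p
w8 = w1 NAND w3 = (q NAND r) NAND ((p XOR (q NAND r)) NAND p)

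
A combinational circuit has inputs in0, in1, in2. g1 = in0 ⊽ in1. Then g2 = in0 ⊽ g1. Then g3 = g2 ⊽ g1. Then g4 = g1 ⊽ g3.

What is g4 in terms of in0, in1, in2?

g1 = in0 ⊽ in1
g2 = in0 ⊽ g1 = in0 ⊽ (in0 ⊽ in1)
g3 = g2 ⊽ g1 = (in0 ⊽ (in0 ⊽ in1)) ⊽ (in0 ⊽ in1)
g4 = g1 ⊽ g3 = (in0 ⊽ in1) ⊽ ((in0 ⊽ (in0 ⊽ in1)) ⊽ (in0 ⊽ in1))

(in0 ⊽ in1) ⊽ ((in0 ⊽ (in0 ⊽ in1)) ⊽ (in0 ⊽ in1))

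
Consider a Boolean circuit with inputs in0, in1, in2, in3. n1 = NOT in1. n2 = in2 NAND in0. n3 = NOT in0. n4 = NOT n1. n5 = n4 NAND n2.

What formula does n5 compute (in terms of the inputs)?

NOT NOT in1 NAND (in2 NAND in0)

n1 = NOT in1
n2 = in2 NAND in0
n4 = NOT n1 = NOT NOT in1
n5 = n4 NAND n2 = NOT NOT in1 NAND (in2 NAND in0)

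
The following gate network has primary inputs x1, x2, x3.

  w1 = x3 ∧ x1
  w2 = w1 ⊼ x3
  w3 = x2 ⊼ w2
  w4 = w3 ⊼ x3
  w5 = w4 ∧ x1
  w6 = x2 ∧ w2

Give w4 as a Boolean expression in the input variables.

w1 = x3 ∧ x1
w2 = w1 ⊼ x3 = (x3 ∧ x1) ⊼ x3
w3 = x2 ⊼ w2 = x2 ⊼ ((x3 ∧ x1) ⊼ x3)
w4 = w3 ⊼ x3 = (x2 ⊼ ((x3 ∧ x1) ⊼ x3)) ⊼ x3

(x2 ⊼ ((x3 ∧ x1) ⊼ x3)) ⊼ x3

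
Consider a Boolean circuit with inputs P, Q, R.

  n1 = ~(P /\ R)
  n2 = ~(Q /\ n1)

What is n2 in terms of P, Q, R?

n1 = ~(P /\ R)
n2 = ~(Q /\ n1) = ~(Q /\ (~(P /\ R)))

~(Q /\ (~(P /\ R)))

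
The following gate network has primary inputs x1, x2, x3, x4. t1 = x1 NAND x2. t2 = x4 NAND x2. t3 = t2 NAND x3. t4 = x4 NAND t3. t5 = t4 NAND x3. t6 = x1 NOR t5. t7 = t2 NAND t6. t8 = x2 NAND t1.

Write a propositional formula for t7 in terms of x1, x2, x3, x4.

(x4 NAND x2) NAND (x1 NOR ((x4 NAND ((x4 NAND x2) NAND x3)) NAND x3))

t2 = x4 NAND x2
t3 = t2 NAND x3 = (x4 NAND x2) NAND x3
t4 = x4 NAND t3 = x4 NAND ((x4 NAND x2) NAND x3)
t5 = t4 NAND x3 = (x4 NAND ((x4 NAND x2) NAND x3)) NAND x3
t6 = x1 NOR t5 = x1 NOR ((x4 NAND ((x4 NAND x2) NAND x3)) NAND x3)
t7 = t2 NAND t6 = (x4 NAND x2) NAND (x1 NOR ((x4 NAND ((x4 NAND x2) NAND x3)) NAND x3))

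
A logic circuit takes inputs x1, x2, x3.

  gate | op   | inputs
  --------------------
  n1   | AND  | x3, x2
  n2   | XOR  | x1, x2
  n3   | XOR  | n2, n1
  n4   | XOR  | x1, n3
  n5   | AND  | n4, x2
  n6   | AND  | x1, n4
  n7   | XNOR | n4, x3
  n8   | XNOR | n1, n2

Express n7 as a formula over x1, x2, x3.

n1 = x3 AND x2
n2 = x1 XOR x2
n3 = n2 XOR n1 = (x1 XOR x2) XOR (x3 AND x2)
n4 = x1 XOR n3 = x1 XOR ((x1 XOR x2) XOR (x3 AND x2))
n7 = n4 XNOR x3 = (x1 XOR ((x1 XOR x2) XOR (x3 AND x2))) XNOR x3

(x1 XOR ((x1 XOR x2) XOR (x3 AND x2))) XNOR x3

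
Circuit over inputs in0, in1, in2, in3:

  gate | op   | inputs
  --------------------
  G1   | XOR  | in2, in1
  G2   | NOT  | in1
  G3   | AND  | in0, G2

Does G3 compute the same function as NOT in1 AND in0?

G2 = NOT in1
G3 = in0 AND G2 = in0 AND NOT in1
At in0=0, in1=0, in2=0, in3=0: circuit gives 0, formula gives 0.
At in0=1, in1=0, in2=0, in3=0: circuit gives 1, formula gives 1.
Agrees on all 16 inputs.

Yes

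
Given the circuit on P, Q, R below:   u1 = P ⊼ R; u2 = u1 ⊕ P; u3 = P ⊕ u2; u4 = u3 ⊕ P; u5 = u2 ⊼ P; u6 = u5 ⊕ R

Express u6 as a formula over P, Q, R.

(((P ⊼ R) ⊕ P) ⊼ P) ⊕ R

u1 = P ⊼ R
u2 = u1 ⊕ P = (P ⊼ R) ⊕ P
u5 = u2 ⊼ P = ((P ⊼ R) ⊕ P) ⊼ P
u6 = u5 ⊕ R = (((P ⊼ R) ⊕ P) ⊼ P) ⊕ R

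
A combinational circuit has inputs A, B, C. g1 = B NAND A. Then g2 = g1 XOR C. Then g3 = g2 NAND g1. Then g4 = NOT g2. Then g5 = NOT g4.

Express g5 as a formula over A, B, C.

g1 = B NAND A
g2 = g1 XOR C = (B NAND A) XOR C
g4 = NOT g2 = NOT ((B NAND A) XOR C)
g5 = NOT g4 = NOT NOT ((B NAND A) XOR C)

NOT NOT ((B NAND A) XOR C)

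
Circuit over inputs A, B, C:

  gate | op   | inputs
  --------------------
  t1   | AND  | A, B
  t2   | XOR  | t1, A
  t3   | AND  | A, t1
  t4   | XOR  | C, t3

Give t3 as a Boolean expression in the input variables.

A AND (A AND B)

t1 = A AND B
t3 = A AND t1 = A AND (A AND B)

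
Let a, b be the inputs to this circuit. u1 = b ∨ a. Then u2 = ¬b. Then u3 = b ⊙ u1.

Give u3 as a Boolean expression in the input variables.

b ⊙ (b ∨ a)

u1 = b ∨ a
u3 = b ⊙ u1 = b ⊙ (b ∨ a)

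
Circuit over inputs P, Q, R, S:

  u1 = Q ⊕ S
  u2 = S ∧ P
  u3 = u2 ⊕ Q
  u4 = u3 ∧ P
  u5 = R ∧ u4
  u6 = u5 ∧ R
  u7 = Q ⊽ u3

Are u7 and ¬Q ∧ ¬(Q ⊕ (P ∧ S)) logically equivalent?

u2 = S ∧ P
u3 = u2 ⊕ Q = (S ∧ P) ⊕ Q
u7 = Q ⊽ u3 = Q ⊽ ((S ∧ P) ⊕ Q)
At P=0, Q=1, R=0, S=0: circuit gives 0, formula gives 0.
At P=0, Q=0, R=0, S=0: circuit gives 1, formula gives 1.
Agrees on all 16 inputs.

Yes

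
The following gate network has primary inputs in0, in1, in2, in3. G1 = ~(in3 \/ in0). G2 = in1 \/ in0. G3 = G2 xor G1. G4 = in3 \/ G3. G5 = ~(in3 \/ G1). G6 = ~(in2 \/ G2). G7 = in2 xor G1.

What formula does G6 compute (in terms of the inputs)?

G2 = in1 \/ in0
G6 = ~(in2 \/ G2) = ~(in2 \/ (in1 \/ in0))

~(in2 \/ (in1 \/ in0))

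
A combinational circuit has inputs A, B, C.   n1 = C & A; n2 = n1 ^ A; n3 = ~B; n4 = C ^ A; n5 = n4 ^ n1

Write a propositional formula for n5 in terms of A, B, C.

n1 = C & A
n4 = C ^ A
n5 = n4 ^ n1 = (C ^ A) ^ (C & A)

(C ^ A) ^ (C & A)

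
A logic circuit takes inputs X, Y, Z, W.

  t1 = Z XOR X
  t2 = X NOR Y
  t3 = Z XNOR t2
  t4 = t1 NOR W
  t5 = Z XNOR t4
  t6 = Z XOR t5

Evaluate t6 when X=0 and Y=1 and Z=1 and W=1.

t1 = 1 XOR 0 = 1
t4 = 1 NOR 1 = 0
t5 = 1 XNOR 0 = 0
t6 = 1 XOR 0 = 1

1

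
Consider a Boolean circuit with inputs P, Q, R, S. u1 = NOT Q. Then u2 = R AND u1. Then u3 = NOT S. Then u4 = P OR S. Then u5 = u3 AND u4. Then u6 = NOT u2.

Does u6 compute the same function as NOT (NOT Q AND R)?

u1 = NOT Q
u2 = R AND u1 = R AND NOT Q
u6 = NOT u2 = NOT (R AND NOT Q)
At P=0, Q=0, R=1, S=0: circuit gives 0, formula gives 0.
At P=0, Q=0, R=0, S=0: circuit gives 1, formula gives 1.
Agrees on all 16 inputs.

Yes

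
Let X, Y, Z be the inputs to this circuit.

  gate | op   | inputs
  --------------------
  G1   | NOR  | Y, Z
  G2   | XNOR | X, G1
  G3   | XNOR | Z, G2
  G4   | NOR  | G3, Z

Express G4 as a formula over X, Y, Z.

(Z XNOR (X XNOR (Y NOR Z))) NOR Z

G1 = Y NOR Z
G2 = X XNOR G1 = X XNOR (Y NOR Z)
G3 = Z XNOR G2 = Z XNOR (X XNOR (Y NOR Z))
G4 = G3 NOR Z = (Z XNOR (X XNOR (Y NOR Z))) NOR Z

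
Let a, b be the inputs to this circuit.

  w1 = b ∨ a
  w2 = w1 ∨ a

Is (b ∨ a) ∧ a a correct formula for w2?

No

w1 = b ∨ a
w2 = w1 ∨ a = (b ∨ a) ∨ a
At a=0, b=1: circuit gives 1, formula gives 0.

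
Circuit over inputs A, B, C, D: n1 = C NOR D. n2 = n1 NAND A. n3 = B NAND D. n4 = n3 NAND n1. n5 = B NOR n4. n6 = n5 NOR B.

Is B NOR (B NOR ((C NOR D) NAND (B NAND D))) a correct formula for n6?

Yes

n1 = C NOR D
n3 = B NAND D
n4 = n3 NAND n1 = (B NAND D) NAND (C NOR D)
n5 = B NOR n4 = B NOR ((B NAND D) NAND (C NOR D))
n6 = n5 NOR B = (B NOR ((B NAND D) NAND (C NOR D))) NOR B
At A=0, B=0, C=0, D=0: circuit gives 0, formula gives 0.
At A=0, B=0, C=0, D=1: circuit gives 1, formula gives 1.
Agrees on all 16 inputs.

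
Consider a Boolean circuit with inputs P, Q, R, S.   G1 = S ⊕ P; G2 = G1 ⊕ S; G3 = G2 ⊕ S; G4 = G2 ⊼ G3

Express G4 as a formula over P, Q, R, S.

((S ⊕ P) ⊕ S) ⊼ (((S ⊕ P) ⊕ S) ⊕ S)

G1 = S ⊕ P
G2 = G1 ⊕ S = (S ⊕ P) ⊕ S
G3 = G2 ⊕ S = ((S ⊕ P) ⊕ S) ⊕ S
G4 = G2 ⊼ G3 = ((S ⊕ P) ⊕ S) ⊼ (((S ⊕ P) ⊕ S) ⊕ S)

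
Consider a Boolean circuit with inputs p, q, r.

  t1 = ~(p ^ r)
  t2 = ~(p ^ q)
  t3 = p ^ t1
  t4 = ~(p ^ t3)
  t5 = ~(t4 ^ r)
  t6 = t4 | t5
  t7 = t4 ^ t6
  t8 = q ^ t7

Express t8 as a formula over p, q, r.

t1 = ~(p ^ r)
t3 = p ^ t1 = p ^ (~(p ^ r))
t4 = ~(p ^ t3) = ~(p ^ (p ^ (~(p ^ r))))
t5 = ~(t4 ^ r) = ~((~(p ^ (p ^ (~(p ^ r))))) ^ r)
t6 = t4 | t5 = (~(p ^ (p ^ (~(p ^ r))))) | (~((~(p ^ (p ^ (~(p ^ r))))) ^ r))
t7 = t4 ^ t6 = (~(p ^ (p ^ (~(p ^ r))))) ^ ((~(p ^ (p ^ (~(p ^ r))))) | (~((~(p ^ (p ^ (~(p ^ r))))) ^ r)))
t8 = q ^ t7 = q ^ ((~(p ^ (p ^ (~(p ^ r))))) ^ ((~(p ^ (p ^ (~(p ^ r))))) | (~((~(p ^ (p ^ (~(p ^ r))))) ^ r))))

q ^ ((~(p ^ (p ^ (~(p ^ r))))) ^ ((~(p ^ (p ^ (~(p ^ r))))) | (~((~(p ^ (p ^ (~(p ^ r))))) ^ r))))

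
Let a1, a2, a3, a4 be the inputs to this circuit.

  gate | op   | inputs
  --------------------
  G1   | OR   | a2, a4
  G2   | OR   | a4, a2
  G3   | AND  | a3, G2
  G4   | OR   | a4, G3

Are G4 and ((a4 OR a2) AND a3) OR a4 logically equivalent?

Yes

G2 = a4 OR a2
G3 = a3 AND G2 = a3 AND (a4 OR a2)
G4 = a4 OR G3 = a4 OR (a3 AND (a4 OR a2))
At a1=0, a2=0, a3=0, a4=0: circuit gives 0, formula gives 0.
At a1=0, a2=0, a3=0, a4=1: circuit gives 1, formula gives 1.
Agrees on all 16 inputs.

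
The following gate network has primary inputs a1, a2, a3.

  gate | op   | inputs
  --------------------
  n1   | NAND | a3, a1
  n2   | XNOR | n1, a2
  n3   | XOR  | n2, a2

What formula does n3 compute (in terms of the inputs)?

((a3 NAND a1) XNOR a2) XOR a2

n1 = a3 NAND a1
n2 = n1 XNOR a2 = (a3 NAND a1) XNOR a2
n3 = n2 XOR a2 = ((a3 NAND a1) XNOR a2) XOR a2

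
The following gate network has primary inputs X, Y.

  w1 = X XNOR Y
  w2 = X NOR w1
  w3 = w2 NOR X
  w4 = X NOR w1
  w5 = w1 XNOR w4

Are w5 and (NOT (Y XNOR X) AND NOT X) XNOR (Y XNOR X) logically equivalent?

w1 = X XNOR Y
w4 = X NOR w1 = X NOR (X XNOR Y)
w5 = w1 XNOR w4 = (X XNOR Y) XNOR (X NOR (X XNOR Y))
At X=0, Y=0: circuit gives 0, formula gives 0.
At X=1, Y=0: circuit gives 1, formula gives 1.
Agrees on all 4 inputs.

Yes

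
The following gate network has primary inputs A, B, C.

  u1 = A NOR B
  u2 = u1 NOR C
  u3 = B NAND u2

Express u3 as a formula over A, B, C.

B NAND ((A NOR B) NOR C)

u1 = A NOR B
u2 = u1 NOR C = (A NOR B) NOR C
u3 = B NAND u2 = B NAND ((A NOR B) NOR C)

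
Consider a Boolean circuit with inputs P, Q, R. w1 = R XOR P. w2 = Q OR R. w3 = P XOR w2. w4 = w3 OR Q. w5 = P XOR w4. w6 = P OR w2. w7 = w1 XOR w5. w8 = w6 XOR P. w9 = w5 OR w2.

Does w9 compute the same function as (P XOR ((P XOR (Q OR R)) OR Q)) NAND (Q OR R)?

w2 = Q OR R
w3 = P XOR w2 = P XOR (Q OR R)
w4 = w3 OR Q = (P XOR (Q OR R)) OR Q
w5 = P XOR w4 = P XOR ((P XOR (Q OR R)) OR Q)
w9 = w5 OR w2 = (P XOR ((P XOR (Q OR R)) OR Q)) OR (Q OR R)
At P=0, Q=0, R=0: circuit gives 0, formula gives 1.

No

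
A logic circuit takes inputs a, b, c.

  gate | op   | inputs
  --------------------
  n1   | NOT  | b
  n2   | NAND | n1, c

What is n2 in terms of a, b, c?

NOT b NAND c

n1 = NOT b
n2 = n1 NAND c = NOT b NAND c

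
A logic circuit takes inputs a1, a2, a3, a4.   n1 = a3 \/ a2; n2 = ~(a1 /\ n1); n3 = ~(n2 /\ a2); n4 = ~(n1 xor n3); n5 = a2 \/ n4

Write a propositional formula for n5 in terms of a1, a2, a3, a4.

a2 \/ (~((a3 \/ a2) xor (~((~(a1 /\ (a3 \/ a2))) /\ a2))))

n1 = a3 \/ a2
n2 = ~(a1 /\ n1) = ~(a1 /\ (a3 \/ a2))
n3 = ~(n2 /\ a2) = ~((~(a1 /\ (a3 \/ a2))) /\ a2)
n4 = ~(n1 xor n3) = ~((a3 \/ a2) xor (~((~(a1 /\ (a3 \/ a2))) /\ a2)))
n5 = a2 \/ n4 = a2 \/ (~((a3 \/ a2) xor (~((~(a1 /\ (a3 \/ a2))) /\ a2))))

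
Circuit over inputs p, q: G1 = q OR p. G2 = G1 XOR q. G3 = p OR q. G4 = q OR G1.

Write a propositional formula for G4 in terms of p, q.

G1 = q OR p
G4 = q OR G1 = q OR (q OR p)

q OR (q OR p)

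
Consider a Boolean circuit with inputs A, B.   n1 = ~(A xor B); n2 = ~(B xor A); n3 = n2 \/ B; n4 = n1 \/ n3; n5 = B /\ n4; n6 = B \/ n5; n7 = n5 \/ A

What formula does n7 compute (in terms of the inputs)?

n1 = ~(A xor B)
n2 = ~(B xor A)
n3 = n2 \/ B = (~(B xor A)) \/ B
n4 = n1 \/ n3 = (~(A xor B)) \/ ((~(B xor A)) \/ B)
n5 = B /\ n4 = B /\ ((~(A xor B)) \/ ((~(B xor A)) \/ B))
n7 = n5 \/ A = (B /\ ((~(A xor B)) \/ ((~(B xor A)) \/ B))) \/ A

(B /\ ((~(A xor B)) \/ ((~(B xor A)) \/ B))) \/ A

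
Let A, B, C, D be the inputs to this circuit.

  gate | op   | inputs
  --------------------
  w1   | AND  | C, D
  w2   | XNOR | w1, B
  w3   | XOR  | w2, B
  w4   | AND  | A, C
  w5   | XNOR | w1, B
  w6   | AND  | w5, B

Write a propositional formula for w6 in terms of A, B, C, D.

((C AND D) XNOR B) AND B

w1 = C AND D
w5 = w1 XNOR B = (C AND D) XNOR B
w6 = w5 AND B = ((C AND D) XNOR B) AND B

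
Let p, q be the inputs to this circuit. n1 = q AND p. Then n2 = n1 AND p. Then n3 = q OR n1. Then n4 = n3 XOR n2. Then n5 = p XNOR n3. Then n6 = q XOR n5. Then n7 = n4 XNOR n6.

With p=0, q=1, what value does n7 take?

1

n1 = 1 AND 0 = 0
n2 = 0 AND 0 = 0
n3 = 1 OR 0 = 1
n4 = 1 XOR 0 = 1
n5 = 0 XNOR 1 = 0
n6 = 1 XOR 0 = 1
n7 = 1 XNOR 1 = 1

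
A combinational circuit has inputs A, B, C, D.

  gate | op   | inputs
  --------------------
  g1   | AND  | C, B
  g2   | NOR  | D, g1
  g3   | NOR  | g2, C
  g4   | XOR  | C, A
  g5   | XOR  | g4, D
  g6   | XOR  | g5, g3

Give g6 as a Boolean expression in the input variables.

((C XOR A) XOR D) XOR ((D NOR (C AND B)) NOR C)

g1 = C AND B
g2 = D NOR g1 = D NOR (C AND B)
g3 = g2 NOR C = (D NOR (C AND B)) NOR C
g4 = C XOR A
g5 = g4 XOR D = (C XOR A) XOR D
g6 = g5 XOR g3 = ((C XOR A) XOR D) XOR ((D NOR (C AND B)) NOR C)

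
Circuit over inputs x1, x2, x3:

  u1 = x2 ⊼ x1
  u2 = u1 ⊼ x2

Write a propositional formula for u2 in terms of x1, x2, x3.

(x2 ⊼ x1) ⊼ x2

u1 = x2 ⊼ x1
u2 = u1 ⊼ x2 = (x2 ⊼ x1) ⊼ x2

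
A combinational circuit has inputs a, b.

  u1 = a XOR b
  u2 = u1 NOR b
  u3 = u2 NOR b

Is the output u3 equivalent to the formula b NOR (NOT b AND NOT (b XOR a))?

Yes

u1 = a XOR b
u2 = u1 NOR b = (a XOR b) NOR b
u3 = u2 NOR b = ((a XOR b) NOR b) NOR b
At a=0, b=0: circuit gives 0, formula gives 0.
At a=1, b=0: circuit gives 1, formula gives 1.
Agrees on all 4 inputs.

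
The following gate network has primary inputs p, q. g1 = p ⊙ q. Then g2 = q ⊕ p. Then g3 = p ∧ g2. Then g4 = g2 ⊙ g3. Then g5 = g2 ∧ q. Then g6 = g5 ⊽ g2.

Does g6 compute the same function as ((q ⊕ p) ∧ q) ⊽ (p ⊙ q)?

No

g2 = q ⊕ p
g5 = g2 ∧ q = (q ⊕ p) ∧ q
g6 = g5 ⊽ g2 = ((q ⊕ p) ∧ q) ⊽ (q ⊕ p)
At p=0, q=0: circuit gives 1, formula gives 0.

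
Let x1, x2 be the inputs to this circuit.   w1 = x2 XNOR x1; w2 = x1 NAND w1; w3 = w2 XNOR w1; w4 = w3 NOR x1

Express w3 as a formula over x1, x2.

(x1 NAND (x2 XNOR x1)) XNOR (x2 XNOR x1)

w1 = x2 XNOR x1
w2 = x1 NAND w1 = x1 NAND (x2 XNOR x1)
w3 = w2 XNOR w1 = (x1 NAND (x2 XNOR x1)) XNOR (x2 XNOR x1)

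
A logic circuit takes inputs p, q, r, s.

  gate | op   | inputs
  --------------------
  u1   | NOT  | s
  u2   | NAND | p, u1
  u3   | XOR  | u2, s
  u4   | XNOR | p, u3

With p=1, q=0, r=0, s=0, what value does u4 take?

u1 = NOT 0 = 1
u2 = 1 NAND 1 = 0
u3 = 0 XOR 0 = 0
u4 = 1 XNOR 0 = 0

0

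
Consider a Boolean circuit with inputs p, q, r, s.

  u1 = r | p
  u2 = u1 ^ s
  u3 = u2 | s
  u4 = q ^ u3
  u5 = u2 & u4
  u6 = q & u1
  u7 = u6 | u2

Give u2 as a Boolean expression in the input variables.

(r | p) ^ s

u1 = r | p
u2 = u1 ^ s = (r | p) ^ s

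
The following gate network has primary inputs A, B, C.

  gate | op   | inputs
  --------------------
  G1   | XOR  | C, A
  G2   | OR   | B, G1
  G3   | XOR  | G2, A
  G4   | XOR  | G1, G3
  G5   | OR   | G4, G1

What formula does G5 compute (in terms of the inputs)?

G1 = C XOR A
G2 = B OR G1 = B OR (C XOR A)
G3 = G2 XOR A = (B OR (C XOR A)) XOR A
G4 = G1 XOR G3 = (C XOR A) XOR ((B OR (C XOR A)) XOR A)
G5 = G4 OR G1 = ((C XOR A) XOR ((B OR (C XOR A)) XOR A)) OR (C XOR A)

((C XOR A) XOR ((B OR (C XOR A)) XOR A)) OR (C XOR A)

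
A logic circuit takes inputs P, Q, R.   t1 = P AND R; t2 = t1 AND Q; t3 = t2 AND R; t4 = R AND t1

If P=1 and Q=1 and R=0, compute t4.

0

t1 = 1 AND 0 = 0
t4 = 0 AND 0 = 0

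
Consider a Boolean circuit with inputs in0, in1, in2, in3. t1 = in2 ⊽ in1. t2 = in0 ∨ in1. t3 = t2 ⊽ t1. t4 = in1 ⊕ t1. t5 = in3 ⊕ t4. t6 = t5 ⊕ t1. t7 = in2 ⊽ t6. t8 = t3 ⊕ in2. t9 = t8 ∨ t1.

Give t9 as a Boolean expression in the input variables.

(((in0 ∨ in1) ⊽ (in2 ⊽ in1)) ⊕ in2) ∨ (in2 ⊽ in1)

t1 = in2 ⊽ in1
t2 = in0 ∨ in1
t3 = t2 ⊽ t1 = (in0 ∨ in1) ⊽ (in2 ⊽ in1)
t8 = t3 ⊕ in2 = ((in0 ∨ in1) ⊽ (in2 ⊽ in1)) ⊕ in2
t9 = t8 ∨ t1 = (((in0 ∨ in1) ⊽ (in2 ⊽ in1)) ⊕ in2) ∨ (in2 ⊽ in1)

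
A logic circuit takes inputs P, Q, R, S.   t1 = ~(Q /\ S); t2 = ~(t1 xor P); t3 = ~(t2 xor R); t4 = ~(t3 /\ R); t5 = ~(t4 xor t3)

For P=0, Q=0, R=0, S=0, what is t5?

1

t1 = ~(0 /\ 0) = 1
t2 = ~(1 xor 0) = 0
t3 = ~(0 xor 0) = 1
t4 = ~(1 /\ 0) = 1
t5 = ~(1 xor 1) = 1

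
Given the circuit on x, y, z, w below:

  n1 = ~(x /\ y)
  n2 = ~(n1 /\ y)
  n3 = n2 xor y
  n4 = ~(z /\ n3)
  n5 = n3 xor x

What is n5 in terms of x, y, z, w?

n1 = ~(x /\ y)
n2 = ~(n1 /\ y) = ~((~(x /\ y)) /\ y)
n3 = n2 xor y = (~((~(x /\ y)) /\ y)) xor y
n5 = n3 xor x = ((~((~(x /\ y)) /\ y)) xor y) xor x

((~((~(x /\ y)) /\ y)) xor y) xor x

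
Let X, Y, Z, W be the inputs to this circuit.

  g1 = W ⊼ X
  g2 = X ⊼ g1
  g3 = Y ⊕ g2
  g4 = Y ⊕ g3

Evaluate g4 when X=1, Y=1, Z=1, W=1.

1

g1 = 1 ⊼ 1 = 0
g2 = 1 ⊼ 0 = 1
g3 = 1 ⊕ 1 = 0
g4 = 1 ⊕ 0 = 1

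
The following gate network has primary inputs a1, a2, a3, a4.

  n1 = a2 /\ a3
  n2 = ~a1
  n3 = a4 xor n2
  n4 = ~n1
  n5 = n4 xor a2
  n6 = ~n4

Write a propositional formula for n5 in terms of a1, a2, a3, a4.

n1 = a2 /\ a3
n4 = ~n1 = ~(a2 /\ a3)
n5 = n4 xor a2 = ~(a2 /\ a3) xor a2

~(a2 /\ a3) xor a2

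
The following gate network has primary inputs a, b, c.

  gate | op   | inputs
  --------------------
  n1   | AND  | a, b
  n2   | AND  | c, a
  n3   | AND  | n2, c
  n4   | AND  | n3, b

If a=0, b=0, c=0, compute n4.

n2 = 0 AND 0 = 0
n3 = 0 AND 0 = 0
n4 = 0 AND 0 = 0

0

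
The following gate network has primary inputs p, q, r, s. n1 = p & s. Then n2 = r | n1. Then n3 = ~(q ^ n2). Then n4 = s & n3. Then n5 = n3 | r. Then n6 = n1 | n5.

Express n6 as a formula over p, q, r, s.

n1 = p & s
n2 = r | n1 = r | (p & s)
n3 = ~(q ^ n2) = ~(q ^ (r | (p & s)))
n5 = n3 | r = (~(q ^ (r | (p & s)))) | r
n6 = n1 | n5 = (p & s) | ((~(q ^ (r | (p & s)))) | r)

(p & s) | ((~(q ^ (r | (p & s)))) | r)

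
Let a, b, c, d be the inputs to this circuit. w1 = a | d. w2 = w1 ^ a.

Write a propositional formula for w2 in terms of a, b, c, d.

w1 = a | d
w2 = w1 ^ a = (a | d) ^ a

(a | d) ^ a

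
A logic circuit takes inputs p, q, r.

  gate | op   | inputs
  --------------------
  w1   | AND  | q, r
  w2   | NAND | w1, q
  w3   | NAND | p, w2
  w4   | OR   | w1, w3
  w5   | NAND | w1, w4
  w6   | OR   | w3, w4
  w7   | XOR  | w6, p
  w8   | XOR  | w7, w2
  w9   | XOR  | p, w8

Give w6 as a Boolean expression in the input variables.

w1 = q AND r
w2 = w1 NAND q = (q AND r) NAND q
w3 = p NAND w2 = p NAND ((q AND r) NAND q)
w4 = w1 OR w3 = (q AND r) OR (p NAND ((q AND r) NAND q))
w6 = w3 OR w4 = (p NAND ((q AND r) NAND q)) OR ((q AND r) OR (p NAND ((q AND r) NAND q)))

(p NAND ((q AND r) NAND q)) OR ((q AND r) OR (p NAND ((q AND r) NAND q)))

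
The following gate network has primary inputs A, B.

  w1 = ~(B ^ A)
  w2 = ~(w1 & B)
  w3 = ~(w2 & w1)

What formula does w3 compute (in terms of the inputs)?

~((~((~(B ^ A)) & B)) & (~(B ^ A)))

w1 = ~(B ^ A)
w2 = ~(w1 & B) = ~((~(B ^ A)) & B)
w3 = ~(w2 & w1) = ~((~((~(B ^ A)) & B)) & (~(B ^ A)))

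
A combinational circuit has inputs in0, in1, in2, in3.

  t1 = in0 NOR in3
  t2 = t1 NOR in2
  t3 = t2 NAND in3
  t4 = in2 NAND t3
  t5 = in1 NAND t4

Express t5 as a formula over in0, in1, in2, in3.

t1 = in0 NOR in3
t2 = t1 NOR in2 = (in0 NOR in3) NOR in2
t3 = t2 NAND in3 = ((in0 NOR in3) NOR in2) NAND in3
t4 = in2 NAND t3 = in2 NAND (((in0 NOR in3) NOR in2) NAND in3)
t5 = in1 NAND t4 = in1 NAND (in2 NAND (((in0 NOR in3) NOR in2) NAND in3))

in1 NAND (in2 NAND (((in0 NOR in3) NOR in2) NAND in3))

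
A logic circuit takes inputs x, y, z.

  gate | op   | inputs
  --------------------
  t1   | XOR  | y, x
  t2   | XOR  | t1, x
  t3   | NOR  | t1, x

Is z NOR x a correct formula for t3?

t1 = y XOR x
t3 = t1 NOR x = (y XOR x) NOR x
At x=0, y=0, z=1: circuit gives 1, formula gives 0.

No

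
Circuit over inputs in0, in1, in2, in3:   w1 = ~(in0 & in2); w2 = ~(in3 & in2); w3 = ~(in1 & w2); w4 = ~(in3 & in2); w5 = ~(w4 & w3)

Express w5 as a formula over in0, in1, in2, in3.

~((~(in3 & in2)) & (~(in1 & (~(in3 & in2)))))

w2 = ~(in3 & in2)
w3 = ~(in1 & w2) = ~(in1 & (~(in3 & in2)))
w4 = ~(in3 & in2)
w5 = ~(w4 & w3) = ~((~(in3 & in2)) & (~(in1 & (~(in3 & in2)))))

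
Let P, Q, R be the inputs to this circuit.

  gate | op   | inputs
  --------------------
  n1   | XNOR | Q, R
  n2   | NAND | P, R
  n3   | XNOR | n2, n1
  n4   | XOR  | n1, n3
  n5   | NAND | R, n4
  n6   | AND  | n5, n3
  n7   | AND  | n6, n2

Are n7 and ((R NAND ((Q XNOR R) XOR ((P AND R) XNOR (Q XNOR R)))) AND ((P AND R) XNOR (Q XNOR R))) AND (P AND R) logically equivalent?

No

n1 = Q XNOR R
n2 = P NAND R
n3 = n2 XNOR n1 = (P NAND R) XNOR (Q XNOR R)
n4 = n1 XOR n3 = (Q XNOR R) XOR ((P NAND R) XNOR (Q XNOR R))
n5 = R NAND n4 = R NAND ((Q XNOR R) XOR ((P NAND R) XNOR (Q XNOR R)))
n6 = n5 AND n3 = (R NAND ((Q XNOR R) XOR ((P NAND R) XNOR (Q XNOR R)))) AND ((P NAND R) XNOR (Q XNOR R))
n7 = n6 AND n2 = ((R NAND ((Q XNOR R) XOR ((P NAND R) XNOR (Q XNOR R)))) AND ((P NAND R) XNOR (Q XNOR R))) AND (P NAND R)
At P=0, Q=0, R=0: circuit gives 1, formula gives 0.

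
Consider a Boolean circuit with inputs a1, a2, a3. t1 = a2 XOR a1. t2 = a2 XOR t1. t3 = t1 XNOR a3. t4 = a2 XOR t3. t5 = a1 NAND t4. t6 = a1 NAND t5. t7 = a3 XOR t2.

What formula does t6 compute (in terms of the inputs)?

t1 = a2 XOR a1
t3 = t1 XNOR a3 = (a2 XOR a1) XNOR a3
t4 = a2 XOR t3 = a2 XOR ((a2 XOR a1) XNOR a3)
t5 = a1 NAND t4 = a1 NAND (a2 XOR ((a2 XOR a1) XNOR a3))
t6 = a1 NAND t5 = a1 NAND (a1 NAND (a2 XOR ((a2 XOR a1) XNOR a3)))

a1 NAND (a1 NAND (a2 XOR ((a2 XOR a1) XNOR a3)))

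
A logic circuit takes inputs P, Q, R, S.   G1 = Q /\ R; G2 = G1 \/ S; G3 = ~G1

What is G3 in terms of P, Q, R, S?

~(Q /\ R)

G1 = Q /\ R
G3 = ~G1 = ~(Q /\ R)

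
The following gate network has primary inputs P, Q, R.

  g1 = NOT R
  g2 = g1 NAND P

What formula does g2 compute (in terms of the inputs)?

NOT R NAND P

g1 = NOT R
g2 = g1 NAND P = NOT R NAND P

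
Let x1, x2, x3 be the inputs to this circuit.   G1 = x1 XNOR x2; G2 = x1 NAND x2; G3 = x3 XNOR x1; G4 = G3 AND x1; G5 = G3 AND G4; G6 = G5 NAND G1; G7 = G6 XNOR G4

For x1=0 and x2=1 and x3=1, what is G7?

G1 = 0 XNOR 1 = 0
G3 = 1 XNOR 0 = 0
G4 = 0 AND 0 = 0
G5 = 0 AND 0 = 0
G6 = 0 NAND 0 = 1
G7 = 1 XNOR 0 = 0

0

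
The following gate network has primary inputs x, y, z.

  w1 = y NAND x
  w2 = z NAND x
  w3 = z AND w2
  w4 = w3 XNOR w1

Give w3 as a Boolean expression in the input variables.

w2 = z NAND x
w3 = z AND w2 = z AND (z NAND x)

z AND (z NAND x)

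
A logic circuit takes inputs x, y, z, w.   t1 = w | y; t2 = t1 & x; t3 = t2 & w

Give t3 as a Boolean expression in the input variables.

((w | y) & x) & w

t1 = w | y
t2 = t1 & x = (w | y) & x
t3 = t2 & w = ((w | y) & x) & w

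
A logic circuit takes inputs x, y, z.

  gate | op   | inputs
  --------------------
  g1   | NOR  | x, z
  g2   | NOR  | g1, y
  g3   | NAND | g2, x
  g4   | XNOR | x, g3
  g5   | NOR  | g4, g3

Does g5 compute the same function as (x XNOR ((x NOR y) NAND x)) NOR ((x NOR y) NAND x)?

No

g1 = x NOR z
g2 = g1 NOR y = (x NOR z) NOR y
g3 = g2 NAND x = ((x NOR z) NOR y) NAND x
g4 = x XNOR g3 = x XNOR (((x NOR z) NOR y) NAND x)
g5 = g4 NOR g3 = (x XNOR (((x NOR z) NOR y) NAND x)) NOR (((x NOR z) NOR y) NAND x)
At x=1, y=0, z=0: circuit gives 1, formula gives 0.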